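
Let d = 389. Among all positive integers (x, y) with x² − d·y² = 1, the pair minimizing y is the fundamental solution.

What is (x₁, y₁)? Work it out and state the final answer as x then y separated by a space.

3287049 166660

d=389: √d = [19; 1,2,1,1,1,1,2,1,38] (ℓ=9, odd), read p_17/q_17
a_0=19:  p_0=19·1+0=19,  q_0=19·0+1=1
…
a_2=2:  p_2=2·20+19=59,  q_2=2·1+1=3
…
a_4=1:  p_4=1·79+59=138,  q_4=1·4+3=7
…
a_6=1:  p_6=1·217+138=355,  q_6=1·11+7=18
a_7=2:  p_7=2·355+217=927,  q_7=2·18+11=47
…
a_9=38:  p_9=38·1282+927=49643,  q_9=38·65+47=2517
…
a_11=2:  p_11=2·50925+49643=151493,  q_11=2·2582+2517=7681
…
a_13=1:  p_13=1·202418+151493=353911,  q_13=1·10263+7681=17944
…
a_15=1:  p_15=1·556329+353911=910240,  q_15=1·28207+17944=46151
a_16=2:  p_16=2·910240+556329=2376809,  q_16=2·46151+28207=120509
a_17=1:  p_17=1·2376809+910240=3287049,  q_17=1·120509+46151=166660
(x₁, y₁) = (3287049, 166660);  3287049² − 389·166660² = 1 ✓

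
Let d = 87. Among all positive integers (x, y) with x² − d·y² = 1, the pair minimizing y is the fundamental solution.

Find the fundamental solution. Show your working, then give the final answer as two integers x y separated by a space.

28 3

d=87: √d = [9; 3,18] (ℓ=2, even), read p_1/q_1
a_0=9:  p_0=9·1+0=9,  q_0=9·0+1=1
a_1=3:  p_1=3·9+1=28,  q_1=3·1+0=3
→ (28, 3).  Check: 28²=784, 87·3²=783, difference 1.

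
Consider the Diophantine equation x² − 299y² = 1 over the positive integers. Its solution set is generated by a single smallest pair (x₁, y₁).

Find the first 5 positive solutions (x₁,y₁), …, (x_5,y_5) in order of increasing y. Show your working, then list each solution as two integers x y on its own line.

415 24
344449 19920
285892255 16533576
237290227201 13722848160
196950602684575 11389947439224

d=299: √d = [17; 3,2,3,34] (ℓ=4, even), read p_3/q_3
k=0  a_k=17  p_k/q_k = 17/1
k=1  a_k=3  p_k/q_k = 52/3
k=2  a_k=2  p_k/q_k = 121/7
k=3  a_k=3  p_k/q_k = 415/24
fundamental: x₁=415, y₁=24  (since 172225 − 299·576 = 1)
(415+24√299)^2 = 344449 + 19920√299
(415+24√299)^3 = 285892255 + 16533576√299
(415+24√299)^4 = 237290227201 + 13722848160√299
(415+24√299)^5 = 196950602684575 + 11389947439224√299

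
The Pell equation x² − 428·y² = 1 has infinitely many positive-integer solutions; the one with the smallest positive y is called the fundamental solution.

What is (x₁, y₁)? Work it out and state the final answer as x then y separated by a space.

1850887 89466

√428 = [20; 1,2,4,1,5,10,5,1,4,2,1,40, …], period ℓ=12 (even) → k=11
a_0=20:  p_0=20·1+0=20,  q_0=20·0+1=1
…
a_2=2:  p_2=2·21+20=62,  q_2=2·1+1=3
…
a_4=1:  p_4=1·269+62=331,  q_4=1·13+3=16
a_5=5:  p_5=5·331+269=1924,  q_5=5·16+13=93
a_6=10:  p_6=10·1924+331=19571,  q_6=10·93+16=946
…
a_9=4:  p_9=4·119350+99779=577179,  q_9=4·5769+4823=27899
a_10=2:  p_10=2·577179+119350=1273708,  q_10=2·27899+5769=61567
a_11=1:  p_11=1·1273708+577179=1850887,  q_11=1·61567+27899=89466
→ (1850887, 89466).  Check: 1850887²=3425782686769, 428·89466²=3425782686768, difference 1.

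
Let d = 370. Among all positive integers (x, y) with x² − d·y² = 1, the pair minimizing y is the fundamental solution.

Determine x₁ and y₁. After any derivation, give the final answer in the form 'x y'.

√370 = [19; 4,4,38, …], period ℓ=3 (odd) → k=5
k=0  a_k=19  p_k/q_k = 19/1
…
k=3  a_k=38  p_k/q_k = 12503/650
k=4  a_k=4  p_k/q_k = 50339/2617
k=5  a_k=4  p_k/q_k = 213859/11118
fundamental: x₁=213859, y₁=11118  (since 45735671881 − 370·123609924 = 1)

213859 11118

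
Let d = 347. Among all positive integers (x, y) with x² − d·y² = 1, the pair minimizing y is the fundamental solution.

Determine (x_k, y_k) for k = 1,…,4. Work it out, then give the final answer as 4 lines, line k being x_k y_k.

√347 = [18; 1,1,1,2,4,…,1,1,36, …], period ℓ=14 (even) → k=13
a_0=18:  p_0=18·1+0=18,  q_0=18·0+1=1
…
a_2=1:  p_2=1·19+18=37,  q_2=1·1+1=2
…
a_7=17:  p_7=17·801+652=14269,  q_7=17·43+35=766
…
a_12=1:  p_12=1·238717+164168=402885,  q_12=1·12815+8813=21628
a_13=1:  p_13=1·402885+238717=641602,  q_13=1·21628+12815=34443
fundamental: x₁=641602, y₁=34443  (since 411653126404 − 347·1186320249 = 1)
n=2: (641602,34443)∘(641602,34443) = (641602·641602+347·34443·34443, 641602·34443+34443·641602) = (823306252807,44197395372)
n=3: (823306252807,44197395372)∘(641602,34443) = (641602·823306252807+347·34443·44197395372, 641602·44197395372+34443·823306252807) = (1056469876826312026,56714274530897445)
n=4: (1056469876826312026,56714274530897445)∘(641602,34443) = (641602·1056469876826312026+347·34443·56714274530897445, 641602·56714274530897445+34443·1056469876826312026) = (1355666371822207590758497,72775983935101527618408)

641602 34443
823306252807 44197395372
1056469876826312026 56714274530897445
1355666371822207590758497 72775983935101527618408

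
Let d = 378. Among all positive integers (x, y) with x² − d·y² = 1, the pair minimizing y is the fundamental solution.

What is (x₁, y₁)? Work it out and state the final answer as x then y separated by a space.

d=378: √d = [19; 2,3,1,4,1,3,2,38] (ℓ=8, even), read p_7/q_7
k=0  a_k=19  p_k/q_k = 19/1
…
k=2  a_k=3  p_k/q_k = 136/7
k=3  a_k=1  p_k/q_k = 175/9
k=4  a_k=4  p_k/q_k = 836/43
…
k=6  a_k=3  p_k/q_k = 3869/199
k=7  a_k=2  p_k/q_k = 8749/450
(x₁, y₁) = (8749, 450);  8749² − 378·450² = 1 ✓

8749 450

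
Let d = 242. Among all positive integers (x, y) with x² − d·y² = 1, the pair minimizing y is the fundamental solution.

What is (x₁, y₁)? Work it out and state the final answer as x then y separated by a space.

19601 1260

√242 → a₀=15, period (1,1,3,1,14,1,3,1,1,30); ℓ=10 even so k=9
i=0: a=15 ⇒ p=15, q=1
…
i=5: a=14 ⇒ p=2069, q=133
…
i=8: a=1 ⇒ p=10905, q=701
i=9: a=1 ⇒ p=19601, q=1260
→ (19601, 1260).  Check: 19601²=384199201, 242·1260²=384199200, difference 1.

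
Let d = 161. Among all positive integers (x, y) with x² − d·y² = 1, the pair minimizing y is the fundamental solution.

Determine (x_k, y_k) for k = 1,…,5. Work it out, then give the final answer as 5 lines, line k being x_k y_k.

11775 928
277301249 21854400
6530444402175 514671119072
153791965393920001 12120504832291200
3621800778496371621375 285437888285786640928

[12; 1,2,4,1,2,1,4,2,1,24] for √161; ℓ=10 ⇒ convergent index 9
i=0: a=12 ⇒ p=12, q=1
…
i=3: a=4 ⇒ p=165, q=13
i=4: a=1 ⇒ p=203, q=16
i=5: a=2 ⇒ p=571, q=45
…
i=8: a=2 ⇒ p=8108, q=639
i=9: a=1 ⇒ p=11775, q=928
→ (11775, 928).  Check: 11775²=138650625, 161·928²=138650624, difference 1.
n=2: (11775,928)∘(11775,928) = (11775·11775+161·928·928, 11775·928+928·11775) = (277301249,21854400)
n=3: (277301249,21854400)∘(11775,928) = (11775·277301249+161·928·21854400, 11775·21854400+928·277301249) = (6530444402175,514671119072)
n=4: (6530444402175,514671119072)∘(11775,928) = (11775·6530444402175+161·928·514671119072, 11775·514671119072+928·6530444402175) = (153791965393920001,12120504832291200)
n=5: (153791965393920001,12120504832291200)∘(11775,928) = (11775·153791965393920001+161·928·12120504832291200, 11775·12120504832291200+928·153791965393920001) = (3621800778496371621375,285437888285786640928)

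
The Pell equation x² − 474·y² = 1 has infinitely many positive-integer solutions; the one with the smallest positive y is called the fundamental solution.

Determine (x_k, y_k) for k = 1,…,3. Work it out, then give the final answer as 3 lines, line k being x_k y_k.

193549 8890
74922430801 3441301220
29002323118011949 1332120819650670

d=474: √d = [21; 1,3,2,1,1,…,3,1,42] (ℓ=14, even), read p_13/q_13
step 0: (21, 1)  from 21·(1,0) + (0,1)
…
step 2: (87, 4)  from 3·(22,1) + (21,1)
…
step 4: (283, 13)  from 1·(196,9) + (87,4)
…
step 8: (5813, 267)  from 1·(5051,232) + (762,35)
step 9: (10864, 499)  from 1·(5813,267) + (5051,232)
…
step 11: (44218, 2031)  from 2·(16677,766) + (10864,499)
step 12: (149331, 6859)  from 3·(44218,2031) + (16677,766)
step 13: (193549, 8890)  from 1·(149331,6859) + (44218,2031)
(x₁, y₁) = (193549, 8890);  193549² − 474·8890² = 1 ✓
n=2: (193549,8890)∘(193549,8890) = (193549·193549+474·8890·8890, 193549·8890+8890·193549) = (74922430801,3441301220)
n=3: (74922430801,3441301220)∘(193549,8890) = (193549·74922430801+474·8890·3441301220, 193549·3441301220+8890·74922430801) = (29002323118011949,1332120819650670)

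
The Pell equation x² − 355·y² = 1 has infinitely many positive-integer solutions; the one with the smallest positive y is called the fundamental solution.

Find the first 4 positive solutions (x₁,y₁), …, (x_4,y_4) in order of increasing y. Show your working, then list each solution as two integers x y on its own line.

954809 50676
1823320452961 96771801768
3481845556741524089 184797174548553948
6648994948371812427335041 352892010866963721270096

[18; 1,5,3,3,1,6,1,3,3,5,1,36] for √355; ℓ=12 ⇒ convergent index 11
k=0  a_k=18  p_k/q_k = 18/1
k=1  a_k=1  p_k/q_k = 19/1
k=2  a_k=5  p_k/q_k = 113/6
…
k=6  a_k=6  p_k/q_k = 10457/555
k=7  a_k=1  p_k/q_k = 12002/637
k=8  a_k=3  p_k/q_k = 46463/2466
k=9  a_k=3  p_k/q_k = 151391/8035
k=10  a_k=5  p_k/q_k = 803418/42641
k=11  a_k=1  p_k/q_k = 954809/50676
fundamental: x₁=954809, y₁=50676  (since 911660226481 − 355·2568056976 = 1)
n=2: (954809,50676)∘(954809,50676) = (954809·954809+355·50676·50676, 954809·50676+50676·954809) = (1823320452961,96771801768)
n=3: (1823320452961,96771801768)∘(954809,50676) = (954809·1823320452961+355·50676·96771801768, 954809·96771801768+50676·1823320452961) = (3481845556741524089,184797174548553948)
n=4: (3481845556741524089,184797174548553948)∘(954809,50676) = (954809·3481845556741524089+355·50676·184797174548553948, 954809·184797174548553948+50676·3481845556741524089) = (6648994948371812427335041,352892010866963721270096)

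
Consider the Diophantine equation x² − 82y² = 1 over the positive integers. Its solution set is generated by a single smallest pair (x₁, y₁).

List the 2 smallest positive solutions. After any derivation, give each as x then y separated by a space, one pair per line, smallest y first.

163 18
53137 5868

d=82: √d = [9; 18] (ℓ=1, odd), read p_1/q_1
a_0=9:  p_0=9·1+0=9,  q_0=9·0+1=1
a_1=18:  p_1=18·9+1=163,  q_1=18·1+0=18
(x₁, y₁) = (163, 18);  163² − 82·18² = 1 ✓
k=2:  x_2 = 163·163+82·18·18 = 53137,  y_2 = 163·18+18·163 = 5868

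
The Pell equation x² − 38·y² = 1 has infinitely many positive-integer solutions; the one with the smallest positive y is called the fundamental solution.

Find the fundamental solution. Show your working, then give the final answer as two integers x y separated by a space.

37 6

[6; 6,12] for √38; ℓ=2 ⇒ convergent index 1
k=0  a_k=6  p_k/q_k = 6/1
k=1  a_k=6  p_k/q_k = 37/6
→ (37, 6).  Check: 37²=1369, 38·6²=1368, difference 1.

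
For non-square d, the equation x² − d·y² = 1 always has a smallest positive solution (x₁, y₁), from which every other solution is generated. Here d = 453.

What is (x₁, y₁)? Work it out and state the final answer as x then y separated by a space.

d=453: √d = [21; 3,1,1,10,14,10,1,1,3,42] (ℓ=10, even), read p_9/q_9
a_0=21:  p_0=21·1+0=21,  q_0=21·0+1=1
…
a_8=1:  p_8=1·245764+223565=469329,  q_8=1·11547+10504=22051
a_9=3:  p_9=3·469329+245764=1653751,  q_9=3·22051+11547=77700
(x₁, y₁) = (1653751, 77700);  1653751² − 453·77700² = 1 ✓

1653751 77700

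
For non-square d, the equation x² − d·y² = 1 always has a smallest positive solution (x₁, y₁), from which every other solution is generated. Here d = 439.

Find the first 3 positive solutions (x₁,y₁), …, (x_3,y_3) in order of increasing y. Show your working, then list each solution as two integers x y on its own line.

d=439: √d = [20; 1,19,1,40] (ℓ=4, even), read p_3/q_3
step 0: (20, 1)  from 20·(1,0) + (0,1)
…
step 2: (419, 20)  from 19·(21,1) + (20,1)
step 3: (440, 21)  from 1·(419,20) + (21,1)
fundamental: x₁=440, y₁=21  (since 193600 − 439·441 = 1)
(440+21√439)^2 = 387199 + 18480√439
(440+21√439)^3 = 340734680 + 16262379√439

440 21
387199 18480
340734680 16262379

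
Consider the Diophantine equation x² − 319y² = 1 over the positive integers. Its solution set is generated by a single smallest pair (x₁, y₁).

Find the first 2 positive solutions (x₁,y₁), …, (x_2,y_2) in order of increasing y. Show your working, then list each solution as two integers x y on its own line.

12901780 722361
332911854336799 18639485405160

√319 = [17; 1,6,5,1,4,…,6,1,34, …], period ℓ=14 (even) → k=13
k=0  a_k=17  p_k/q_k = 17/1
…
k=2  a_k=6  p_k/q_k = 125/7
…
k=5  a_k=4  p_k/q_k = 3715/208
…
k=7  a_k=1  p_k/q_k = 15628/875
…
k=10  a_k=1  p_k/q_k = 309613/17335
k=11  a_k=5  p_k/q_k = 1798881/100718
k=12  a_k=6  p_k/q_k = 11102899/621643
k=13  a_k=1  p_k/q_k = 12901780/722361
→ (12901780, 722361).  Check: 12901780²=166455927168400, 319·722361²=166455927168399, difference 1.
k=2:  x_2 = 12901780·12901780+319·722361·722361 = 332911854336799,  y_2 = 12901780·722361+722361·12901780 = 18639485405160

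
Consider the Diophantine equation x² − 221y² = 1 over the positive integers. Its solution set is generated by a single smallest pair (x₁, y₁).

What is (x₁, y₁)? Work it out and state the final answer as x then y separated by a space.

1665 112

[14; 1,6,2,6,1,28] for √221; ℓ=6 ⇒ convergent index 5
k=0  a_k=14  p_k/q_k = 14/1
k=1  a_k=1  p_k/q_k = 15/1
…
k=4  a_k=6  p_k/q_k = 1442/97
k=5  a_k=1  p_k/q_k = 1665/112
(x₁, y₁) = (1665, 112);  1665² − 221·112² = 1 ✓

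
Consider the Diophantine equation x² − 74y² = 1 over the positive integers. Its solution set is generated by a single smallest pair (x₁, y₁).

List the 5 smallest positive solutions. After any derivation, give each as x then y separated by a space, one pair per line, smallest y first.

[8; 1,1,1,1,16] for √74; ℓ=5 ⇒ convergent index 9
k=0  a_k=8  p_k/q_k = 8/1
k=1  a_k=1  p_k/q_k = 9/1
k=2  a_k=1  p_k/q_k = 17/2
k=3  a_k=1  p_k/q_k = 26/3
k=4  a_k=1  p_k/q_k = 43/5
k=5  a_k=16  p_k/q_k = 714/83
…
k=7  a_k=1  p_k/q_k = 1471/171
k=8  a_k=1  p_k/q_k = 2228/259
k=9  a_k=1  p_k/q_k = 3699/430
fundamental: x₁=3699, y₁=430  (since 13682601 − 74·184900 = 1)
n=2: (3699,430)∘(3699,430) = (3699·3699+74·430·430, 3699·430+430·3699) = (27365201,3181140)
n=3: (27365201,3181140)∘(3699,430) = (3699·27365201+74·430·3181140, 3699·3181140+430·27365201) = (202447753299,23534073290)
n=4: (202447753299,23534073290)∘(3699,430) = (3699·202447753299+74·430·23534073290, 3699·23534073290+430·202447753299) = (1497708451540801,174105071018280)
n=5: (1497708451540801,174105071018280)∘(3699,430) = (3699·1497708451540801+74·430·174105071018280, 3699·174105071018280+430·1497708451540801) = (11080046922051092499,1288029291859162150)

3699 430
27365201 3181140
202447753299 23534073290
1497708451540801 174105071018280
11080046922051092499 1288029291859162150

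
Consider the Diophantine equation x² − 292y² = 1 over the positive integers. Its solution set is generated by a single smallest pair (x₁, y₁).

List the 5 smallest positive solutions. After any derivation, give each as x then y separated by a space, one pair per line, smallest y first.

2281249 133500
10408194000001 609093483000
47487364308614281249 2778987798000400500
216661004683313632776000001 12679126270400622186966000
988515400545561595548925838281249 57848488250447518938990000667500

d=292: √d = [17; 11,2,1,3,8,3,1,2,11,34] (ℓ=10, even), read p_9/q_9
step 0: (17, 1)  from 17·(1,0) + (0,1)
…
step 2: (393, 23)  from 2·(188,11) + (17,1)
step 3: (581, 34)  from 1·(393,23) + (188,11)
…
step 6: (55143, 3227)  from 3·(17669,1034) + (2136,125)
step 7: (72812, 4261)  from 1·(55143,3227) + (17669,1034)
step 8: (200767, 11749)  from 2·(72812,4261) + (55143,3227)
step 9: (2281249, 133500)  from 11·(200767,11749) + (72812,4261)
→ (2281249, 133500).  Check: 2281249²=5204097000001, 292·133500²=5204097000000, difference 1.
(x_2, y_2) = (2281249·2281249 + 292·133500·133500, 2281249·133500 + 133500·2281249) = (10408194000001, 609093483000)
(x_3, y_3) = (2281249·10408194000001 + 292·133500·609093483000, 2281249·609093483000 + 133500·10408194000001) = (47487364308614281249, 2778987798000400500)
(x_4, y_4) = (2281249·47487364308614281249 + 292·133500·2778987798000400500, 2281249·2778987798000400500 + 133500·47487364308614281249) = (216661004683313632776000001, 12679126270400622186966000)
(x_5, y_5) = (2281249·216661004683313632776000001 + 292·133500·12679126270400622186966000, 2281249·12679126270400622186966000 + 133500·216661004683313632776000001) = (988515400545561595548925838281249, 57848488250447518938990000667500)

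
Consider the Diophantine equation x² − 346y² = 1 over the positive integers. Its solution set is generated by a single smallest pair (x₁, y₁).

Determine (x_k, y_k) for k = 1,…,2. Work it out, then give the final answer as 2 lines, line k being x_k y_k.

17299 930
598510801 32176140

√346 = [18; 1,1,1,1,36, …], period ℓ=5 (odd) → k=9
i=0: a=18 ⇒ p=18, q=1
…
i=2: a=1 ⇒ p=37, q=2
i=3: a=1 ⇒ p=56, q=3
i=4: a=1 ⇒ p=93, q=5
…
i=6: a=1 ⇒ p=3497, q=188
…
i=8: a=1 ⇒ p=10398, q=559
i=9: a=1 ⇒ p=17299, q=930
→ (17299, 930).  Check: 17299²=299255401, 346·930²=299255400, difference 1.
(17299+930√346)^2 = 598510801 + 32176140√346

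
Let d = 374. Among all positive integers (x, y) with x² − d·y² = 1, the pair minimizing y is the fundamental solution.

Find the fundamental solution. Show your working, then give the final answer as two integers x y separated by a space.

d=374: √d = [19; 2,1,18,1,2,38] (ℓ=6, even), read p_5/q_5
k=0  a_k=19  p_k/q_k = 19/1
k=1  a_k=2  p_k/q_k = 39/2
…
k=4  a_k=1  p_k/q_k = 1141/59
k=5  a_k=2  p_k/q_k = 3365/174
→ (3365, 174).  Check: 3365²=11323225, 374·174²=11323224, difference 1.

3365 174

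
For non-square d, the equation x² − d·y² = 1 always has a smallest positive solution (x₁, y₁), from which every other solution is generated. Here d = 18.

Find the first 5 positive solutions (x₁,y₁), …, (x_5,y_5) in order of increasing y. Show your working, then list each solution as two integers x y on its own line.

17 4
577 136
19601 4620
665857 156944
22619537 5331476

d=18: √d = [4; 4,8] (ℓ=2, even), read p_1/q_1
k=0  a_k=4  p_k/q_k = 4/1
k=1  a_k=4  p_k/q_k = 17/4
fundamental: x₁=17, y₁=4  (since 289 − 18·16 = 1)
k=2:  x_2 = 17·17+18·4·4 = 577,  y_2 = 17·4+4·17 = 136
k=3:  x_3 = 17·577+18·4·136 = 19601,  y_3 = 17·136+4·577 = 4620
k=4:  x_4 = 17·19601+18·4·4620 = 665857,  y_4 = 17·4620+4·19601 = 156944
k=5:  x_5 = 17·665857+18·4·156944 = 22619537,  y_5 = 17·156944+4·665857 = 5331476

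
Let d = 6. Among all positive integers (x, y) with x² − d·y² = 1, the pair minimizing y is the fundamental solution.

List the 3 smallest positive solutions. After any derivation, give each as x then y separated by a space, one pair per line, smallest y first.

5 2
49 20
485 198

[2; 2,4] for √6; ℓ=2 ⇒ convergent index 1
a_0=2:  p_0=2·1+0=2,  q_0=2·0+1=1
a_1=2:  p_1=2·2+1=5,  q_1=2·1+0=2
(x₁, y₁) = (5, 2);  5² − 6·2² = 1 ✓
k=2:  x_2 = 5·5+6·2·2 = 49,  y_2 = 5·2+2·5 = 20
k=3:  x_3 = 5·49+6·2·20 = 485,  y_3 = 5·20+2·49 = 198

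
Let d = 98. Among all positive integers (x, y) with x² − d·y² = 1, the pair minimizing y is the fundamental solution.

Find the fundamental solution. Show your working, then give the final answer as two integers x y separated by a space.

99 10

d=98: √d = [9; 1,8,1,18] (ℓ=4, even), read p_3/q_3
i=0: a=9 ⇒ p=9, q=1
…
i=2: a=8 ⇒ p=89, q=9
i=3: a=1 ⇒ p=99, q=10
→ (99, 10).  Check: 99²=9801, 98·10²=9800, difference 1.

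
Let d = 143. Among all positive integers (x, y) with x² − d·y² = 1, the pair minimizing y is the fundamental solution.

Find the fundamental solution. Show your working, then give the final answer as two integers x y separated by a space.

[11; 1,22] for √143; ℓ=2 ⇒ convergent index 1
i=0: a=11 ⇒ p=11, q=1
i=1: a=1 ⇒ p=12, q=1
→ (12, 1).  Check: 12²=144, 143·1²=143, difference 1.

12 1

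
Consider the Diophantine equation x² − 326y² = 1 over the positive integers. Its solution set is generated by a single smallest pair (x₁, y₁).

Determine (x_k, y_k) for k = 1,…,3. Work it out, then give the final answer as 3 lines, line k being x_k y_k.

325 18
211249 11700
137311525 7604982

√326 = [18; 18,36, …], period ℓ=2 (even) → k=1
i=0: a=18 ⇒ p=18, q=1
i=1: a=18 ⇒ p=325, q=18
→ (325, 18).  Check: 325²=105625, 326·18²=105624, difference 1.
k=2:  x_2 = 325·325+326·18·18 = 211249,  y_2 = 325·18+18·325 = 11700
k=3:  x_3 = 325·211249+326·18·11700 = 137311525,  y_3 = 325·11700+18·211249 = 7604982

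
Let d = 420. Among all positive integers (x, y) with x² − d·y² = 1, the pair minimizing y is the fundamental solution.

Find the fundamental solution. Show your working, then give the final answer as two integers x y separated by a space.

41 2

√420 = [20; 2,40, …], period ℓ=2 (even) → k=1
a_0=20:  p_0=20·1+0=20,  q_0=20·0+1=1
a_1=2:  p_1=2·20+1=41,  q_1=2·1+0=2
fundamental: x₁=41, y₁=2  (since 1681 − 420·4 = 1)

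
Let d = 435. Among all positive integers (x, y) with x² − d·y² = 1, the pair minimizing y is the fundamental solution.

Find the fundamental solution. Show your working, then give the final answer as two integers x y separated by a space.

146 7

√435 → a₀=20, period (1,5,1,40); ℓ=4 even so k=3
i=0: a=20 ⇒ p=20, q=1
…
i=2: a=5 ⇒ p=125, q=6
i=3: a=1 ⇒ p=146, q=7
fundamental: x₁=146, y₁=7  (since 21316 − 435·49 = 1)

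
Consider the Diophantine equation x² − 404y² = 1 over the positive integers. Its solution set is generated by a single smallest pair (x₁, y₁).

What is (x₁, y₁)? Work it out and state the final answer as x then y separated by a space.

√404 = [20; 10,40, …], period ℓ=2 (even) → k=1
i=0: a=20 ⇒ p=20, q=1
i=1: a=10 ⇒ p=201, q=10
(x₁, y₁) = (201, 10);  201² − 404·10² = 1 ✓

201 10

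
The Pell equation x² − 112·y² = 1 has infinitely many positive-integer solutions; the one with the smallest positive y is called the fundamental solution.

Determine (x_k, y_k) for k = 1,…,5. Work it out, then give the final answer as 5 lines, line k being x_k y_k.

d=112: √d = [10; 1,1,2,1,1,20] (ℓ=6, even), read p_5/q_5
i=0: a=10 ⇒ p=10, q=1
…
i=2: a=1 ⇒ p=21, q=2
…
i=4: a=1 ⇒ p=74, q=7
i=5: a=1 ⇒ p=127, q=12
(x₁, y₁) = (127, 12);  127² − 112·12² = 1 ✓
(x_2, y_2) = (127·127 + 112·12·12, 127·12 + 12·127) = (32257, 3048)
(x_3, y_3) = (127·32257 + 112·12·3048, 127·3048 + 12·32257) = (8193151, 774180)
(x_4, y_4) = (127·8193151 + 112·12·774180, 127·774180 + 12·8193151) = (2081028097, 196638672)
(x_5, y_5) = (127·2081028097 + 112·12·196638672, 127·196638672 + 12·2081028097) = (528572943487, 49945448508)

127 12
32257 3048
8193151 774180
2081028097 196638672
528572943487 49945448508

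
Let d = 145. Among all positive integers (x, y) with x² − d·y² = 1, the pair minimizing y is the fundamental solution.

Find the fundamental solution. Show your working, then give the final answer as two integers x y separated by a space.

√145 = [12; 24, …], period ℓ=1 (odd) → k=1
k=0  a_k=12  p_k/q_k = 12/1
k=1  a_k=24  p_k/q_k = 289/24
fundamental: x₁=289, y₁=24  (since 83521 − 145·576 = 1)

289 24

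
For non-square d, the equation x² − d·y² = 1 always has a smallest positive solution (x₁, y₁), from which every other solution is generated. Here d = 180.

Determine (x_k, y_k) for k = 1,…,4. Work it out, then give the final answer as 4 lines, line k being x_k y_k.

d=180: √d = [13; 2,2,2,26] (ℓ=4, even), read p_3/q_3
step 0: (13, 1)  from 13·(1,0) + (0,1)
step 1: (27, 2)  from 2·(13,1) + (1,0)
step 2: (67, 5)  from 2·(27,2) + (13,1)
step 3: (161, 12)  from 2·(67,5) + (27,2)
(x₁, y₁) = (161, 12);  161² − 180·12² = 1 ✓
k=2:  x_2 = 161·161+180·12·12 = 51841,  y_2 = 161·12+12·161 = 3864
k=3:  x_3 = 161·51841+180·12·3864 = 16692641,  y_3 = 161·3864+12·51841 = 1244196
k=4:  x_4 = 161·16692641+180·12·1244196 = 5374978561,  y_4 = 161·1244196+12·16692641 = 400627248

161 12
51841 3864
16692641 1244196
5374978561 400627248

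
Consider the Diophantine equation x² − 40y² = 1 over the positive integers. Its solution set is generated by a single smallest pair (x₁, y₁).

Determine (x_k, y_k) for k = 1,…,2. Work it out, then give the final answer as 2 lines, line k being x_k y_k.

19 3
721 114

d=40: √d = [6; 3,12] (ℓ=2, even), read p_1/q_1
a_0=6:  p_0=6·1+0=6,  q_0=6·0+1=1
a_1=3:  p_1=3·6+1=19,  q_1=3·1+0=3
→ (19, 3).  Check: 19²=361, 40·3²=360, difference 1.
(x_2, y_2) = (19·19 + 40·3·3, 19·3 + 3·19) = (721, 114)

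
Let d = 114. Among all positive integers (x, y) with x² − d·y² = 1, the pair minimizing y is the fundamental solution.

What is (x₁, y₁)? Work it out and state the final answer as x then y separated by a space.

√114 → a₀=10, period (1,2,10,2,1,20); ℓ=6 even so k=5
i=0: a=10 ⇒ p=10, q=1
…
i=4: a=2 ⇒ p=694, q=65
i=5: a=1 ⇒ p=1025, q=96
(x₁, y₁) = (1025, 96);  1025² − 114·96² = 1 ✓

1025 96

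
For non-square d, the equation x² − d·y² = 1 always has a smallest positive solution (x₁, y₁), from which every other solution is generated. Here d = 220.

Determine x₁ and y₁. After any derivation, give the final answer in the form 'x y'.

89 6

[14; 1,4,1,28] for √220; ℓ=4 ⇒ convergent index 3
k=0  a_k=14  p_k/q_k = 14/1
…
k=2  a_k=4  p_k/q_k = 74/5
k=3  a_k=1  p_k/q_k = 89/6
→ (89, 6).  Check: 89²=7921, 220·6²=7920, difference 1.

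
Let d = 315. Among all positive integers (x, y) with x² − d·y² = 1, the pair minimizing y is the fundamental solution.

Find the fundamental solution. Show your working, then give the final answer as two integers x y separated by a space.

√315 = [17; 1,2,1,34, …], period ℓ=4 (even) → k=3
a_0=17:  p_0=17·1+0=17,  q_0=17·0+1=1
a_1=1:  p_1=1·17+1=18,  q_1=1·1+0=1
a_2=2:  p_2=2·18+17=53,  q_2=2·1+1=3
a_3=1:  p_3=1·53+18=71,  q_3=1·3+1=4
→ (71, 4).  Check: 71²=5041, 315·4²=5040, difference 1.

71 4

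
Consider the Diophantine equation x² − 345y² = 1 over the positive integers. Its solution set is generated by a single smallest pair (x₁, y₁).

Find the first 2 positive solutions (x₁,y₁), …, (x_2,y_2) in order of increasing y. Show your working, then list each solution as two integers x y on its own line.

6761 364
91422241 4922008

[18; 1,1,2,1,6,1,2,1,1,36] for √345; ℓ=10 ⇒ convergent index 9
i=0: a=18 ⇒ p=18, q=1
i=1: a=1 ⇒ p=19, q=1
i=2: a=1 ⇒ p=37, q=2
i=3: a=2 ⇒ p=93, q=5
i=4: a=1 ⇒ p=130, q=7
i=5: a=6 ⇒ p=873, q=47
i=6: a=1 ⇒ p=1003, q=54
i=7: a=2 ⇒ p=2879, q=155
i=8: a=1 ⇒ p=3882, q=209
i=9: a=1 ⇒ p=6761, q=364
(x₁, y₁) = (6761, 364);  6761² − 345·364² = 1 ✓
k=2:  x_2 = 6761·6761+345·364·364 = 91422241,  y_2 = 6761·364+364·6761 = 4922008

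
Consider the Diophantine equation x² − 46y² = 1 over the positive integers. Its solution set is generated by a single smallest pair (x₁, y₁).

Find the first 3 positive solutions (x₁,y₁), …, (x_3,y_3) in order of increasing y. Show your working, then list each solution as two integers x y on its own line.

√46 → a₀=6, period (1,3,1,1,2,6,2,1,1,3,1,12); ℓ=12 even so k=11
step 0: (6, 1)  from 6·(1,0) + (0,1)
…
step 2: (27, 4)  from 3·(7,1) + (6,1)
step 3: (34, 5)  from 1·(27,4) + (7,1)
step 4: (61, 9)  from 1·(34,5) + (27,4)
step 5: (156, 23)  from 2·(61,9) + (34,5)
step 6: (997, 147)  from 6·(156,23) + (61,9)
…
step 8: (3147, 464)  from 1·(2150,317) + (997,147)
…
step 10: (19038, 2807)  from 3·(5297,781) + (3147,464)
step 11: (24335, 3588)  from 1·(19038,2807) + (5297,781)
(x₁, y₁) = (24335, 3588);  24335² − 46·3588² = 1 ✓
n=2: (24335,3588)∘(24335,3588) = (24335·24335+46·3588·3588, 24335·3588+3588·24335) = (1184384449,174627960)
n=3: (1184384449,174627960)∘(24335,3588) = (24335·1184384449+46·3588·174627960, 24335·174627960+3588·1184384449) = (57643991108495,8499142809612)

24335 3588
1184384449 174627960
57643991108495 8499142809612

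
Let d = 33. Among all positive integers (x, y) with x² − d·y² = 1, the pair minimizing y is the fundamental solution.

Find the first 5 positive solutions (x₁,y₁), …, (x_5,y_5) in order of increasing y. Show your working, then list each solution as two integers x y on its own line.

23 4
1057 184
48599 8460
2234497 388976
102738263 17884436

√33 → a₀=5, period (1,2,1,10); ℓ=4 even so k=3
a_0=5:  p_0=5·1+0=5,  q_0=5·0+1=1
a_1=1:  p_1=1·5+1=6,  q_1=1·1+0=1
a_2=2:  p_2=2·6+5=17,  q_2=2·1+1=3
a_3=1:  p_3=1·17+6=23,  q_3=1·3+1=4
(x₁, y₁) = (23, 4);  23² − 33·4² = 1 ✓
(23+4√33)^2 = 1057 + 184√33
(23+4√33)^3 = 48599 + 8460√33
(23+4√33)^4 = 2234497 + 388976√33
(23+4√33)^5 = 102738263 + 17884436√33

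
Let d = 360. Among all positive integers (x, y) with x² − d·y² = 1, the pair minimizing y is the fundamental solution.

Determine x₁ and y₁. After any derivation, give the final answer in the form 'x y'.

[18; 1,36] for √360; ℓ=2 ⇒ convergent index 1
step 0: (18, 1)  from 18·(1,0) + (0,1)
step 1: (19, 1)  from 1·(18,1) + (1,0)
→ (19, 1).  Check: 19²=361, 360·1²=360, difference 1.

19 1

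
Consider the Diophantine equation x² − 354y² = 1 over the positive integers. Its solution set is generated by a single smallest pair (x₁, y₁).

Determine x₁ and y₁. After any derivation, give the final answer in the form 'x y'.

d=354: √d = [18; 1,4,2,2,18,2,2,4,1,36] (ℓ=10, even), read p_9/q_9
i=0: a=18 ⇒ p=18, q=1
i=1: a=1 ⇒ p=19, q=1
…
i=7: a=2 ⇒ p=47771, q=2539
i=8: a=4 ⇒ p=210294, q=11177
i=9: a=1 ⇒ p=258065, q=13716
(x₁, y₁) = (258065, 13716);  258065² − 354·13716² = 1 ✓

258065 13716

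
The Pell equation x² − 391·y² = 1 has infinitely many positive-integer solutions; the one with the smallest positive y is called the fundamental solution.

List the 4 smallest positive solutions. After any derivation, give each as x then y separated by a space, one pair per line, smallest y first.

7338680 371133
107712448284799 5447252648880
1580934379957370111960 79951288138564985667
23203943031010998074028940801 1173473838473442730776750240

[19; 1,3,2,2,1,…,3,1,38] for √391; ℓ=16 ⇒ convergent index 15
i=0: a=19 ⇒ p=19, q=1
…
i=2: a=3 ⇒ p=79, q=4
i=3: a=2 ⇒ p=178, q=9
i=4: a=2 ⇒ p=435, q=22
…
i=6: a=1 ⇒ p=1048, q=53
i=7: a=2 ⇒ p=2709, q=137
i=8: a=19 ⇒ p=52519, q=2656
i=9: a=2 ⇒ p=107747, q=5449
i=10: a=1 ⇒ p=160266, q=8105
…
i=12: a=2 ⇒ p=696292, q=35213
…
i=14: a=3 ⇒ p=5678083, q=287153
i=15: a=1 ⇒ p=7338680, q=371133
fundamental: x₁=7338680, y₁=371133  (since 53856224142400 − 391·137739703689 = 1)
n=2: (7338680,371133)∘(7338680,371133) = (7338680·7338680+391·371133·371133, 7338680·371133+371133·7338680) = (107712448284799,5447252648880)
n=3: (107712448284799,5447252648880)∘(7338680,371133) = (7338680·107712448284799+391·371133·5447252648880, 7338680·5447252648880+371133·107712448284799) = (1580934379957370111960,79951288138564985667)
n=4: (1580934379957370111960,79951288138564985667)∘(7338680,371133) = (7338680·1580934379957370111960+391·371133·79951288138564985667, 7338680·79951288138564985667+371133·1580934379957370111960) = (23203943031010998074028940801,1173473838473442730776750240)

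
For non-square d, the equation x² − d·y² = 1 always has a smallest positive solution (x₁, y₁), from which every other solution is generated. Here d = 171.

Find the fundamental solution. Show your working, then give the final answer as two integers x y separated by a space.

√171 → a₀=13, period (13,26); ℓ=2 even so k=1
step 0: (13, 1)  from 13·(1,0) + (0,1)
step 1: (170, 13)  from 13·(13,1) + (1,0)
→ (170, 13).  Check: 170²=28900, 171·13²=28899, difference 1.

170 13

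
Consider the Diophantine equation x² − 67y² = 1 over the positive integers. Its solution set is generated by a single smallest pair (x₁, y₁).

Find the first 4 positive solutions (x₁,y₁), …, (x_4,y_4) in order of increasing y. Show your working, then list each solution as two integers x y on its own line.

√67 → a₀=8, period (5,2,1,1,7,1,1,2,5,16); ℓ=10 even so k=9
a_0=8:  p_0=8·1+0=8,  q_0=8·0+1=1
…
a_3=1:  p_3=1·90+41=131,  q_3=1·11+5=16
a_4=1:  p_4=1·131+90=221,  q_4=1·16+11=27
…
a_7=1:  p_7=1·1899+1678=3577,  q_7=1·232+205=437
a_8=2:  p_8=2·3577+1899=9053,  q_8=2·437+232=1106
a_9=5:  p_9=5·9053+3577=48842,  q_9=5·1106+437=5967
fundamental: x₁=48842, y₁=5967  (since 2385540964 − 67·35605089 = 1)
k=2:  x_2 = 48842·48842+67·5967·5967 = 4771081927,  y_2 = 48842·5967+5967·48842 = 582880428
k=3:  x_3 = 48842·4771081927+67·5967·582880428 = 466058366908226,  y_3 = 48842·582880428+5967·4771081927 = 56938091722785
k=4:  x_4 = 48842·466058366908226+67·5967·56938091722785 = 45526445508292066657,  y_4 = 48842·56938091722785+5967·466058366908226 = 5561940551265649512

48842 5967
4771081927 582880428
466058366908226 56938091722785
45526445508292066657 5561940551265649512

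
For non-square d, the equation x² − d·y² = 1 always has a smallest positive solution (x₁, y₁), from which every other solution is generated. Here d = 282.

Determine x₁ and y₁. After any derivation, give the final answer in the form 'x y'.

2351 140

d=282: √d = [16; 1,3,1,4,1,3,1,32] (ℓ=8, even), read p_7/q_7
k=0  a_k=16  p_k/q_k = 16/1
…
k=2  a_k=3  p_k/q_k = 67/4
…
k=6  a_k=3  p_k/q_k = 1864/111
k=7  a_k=1  p_k/q_k = 2351/140
→ (2351, 140).  Check: 2351²=5527201, 282·140²=5527200, difference 1.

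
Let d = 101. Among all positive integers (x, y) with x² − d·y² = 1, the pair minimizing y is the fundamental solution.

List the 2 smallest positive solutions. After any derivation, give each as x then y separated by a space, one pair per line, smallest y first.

201 20
80801 8040

√101 → a₀=10, period (20); ℓ=1 odd so k=1
i=0: a=10 ⇒ p=10, q=1
i=1: a=20 ⇒ p=201, q=20
(x₁, y₁) = (201, 20);  201² − 101·20² = 1 ✓
(x_2, y_2) = (201·201 + 101·20·20, 201·20 + 20·201) = (80801, 8040)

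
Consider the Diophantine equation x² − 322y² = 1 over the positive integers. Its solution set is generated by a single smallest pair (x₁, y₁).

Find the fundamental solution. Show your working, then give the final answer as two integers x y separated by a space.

√322 = [17; 1,16,1,34, …], period ℓ=4 (even) → k=3
a_0=17:  p_0=17·1+0=17,  q_0=17·0+1=1
…
a_2=16:  p_2=16·18+17=305,  q_2=16·1+1=17
a_3=1:  p_3=1·305+18=323,  q_3=1·17+1=18
(x₁, y₁) = (323, 18);  323² − 322·18² = 1 ✓

323 18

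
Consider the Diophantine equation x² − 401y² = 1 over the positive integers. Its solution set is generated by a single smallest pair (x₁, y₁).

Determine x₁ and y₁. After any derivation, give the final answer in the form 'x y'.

801 40

√401 = [20; 40, …], period ℓ=1 (odd) → k=1
a_0=20:  p_0=20·1+0=20,  q_0=20·0+1=1
a_1=40:  p_1=40·20+1=801,  q_1=40·1+0=40
(x₁, y₁) = (801, 40);  801² − 401·40² = 1 ✓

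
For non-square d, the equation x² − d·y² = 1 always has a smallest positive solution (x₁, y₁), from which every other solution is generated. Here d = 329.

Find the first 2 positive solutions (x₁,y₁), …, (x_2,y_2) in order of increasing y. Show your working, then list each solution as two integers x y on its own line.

2376415 131016
11294696504449 622696775280

[18; 7,4,2,1,1,4,1,1,2,4,7,36] for √329; ℓ=12 ⇒ convergent index 11
step 0: (18, 1)  from 18·(1,0) + (0,1)
…
step 2: (526, 29)  from 4·(127,7) + (18,1)
…
step 5: (2884, 159)  from 1·(1705,94) + (1179,65)
…
step 9: (74857, 4127)  from 2·(29366,1619) + (16125,889)
step 10: (328794, 18127)  from 4·(74857,4127) + (29366,1619)
step 11: (2376415, 131016)  from 7·(328794,18127) + (74857,4127)
→ (2376415, 131016).  Check: 2376415²=5647348252225, 329·131016²=5647348252224, difference 1.
k=2:  x_2 = 2376415·2376415+329·131016·131016 = 11294696504449,  y_2 = 2376415·131016+131016·2376415 = 622696775280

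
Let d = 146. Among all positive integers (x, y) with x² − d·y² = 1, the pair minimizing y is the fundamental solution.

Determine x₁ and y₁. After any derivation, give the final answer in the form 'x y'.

145 12

[12; 12,24] for √146; ℓ=2 ⇒ convergent index 1
step 0: (12, 1)  from 12·(1,0) + (0,1)
step 1: (145, 12)  from 12·(12,1) + (1,0)
→ (145, 12).  Check: 145²=21025, 146·12²=21024, difference 1.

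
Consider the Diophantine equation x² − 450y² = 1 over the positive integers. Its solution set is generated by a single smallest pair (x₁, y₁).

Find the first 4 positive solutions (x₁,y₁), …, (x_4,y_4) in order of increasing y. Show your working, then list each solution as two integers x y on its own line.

d=450: √d = [21; 4,1,2,4,2,1,4,42] (ℓ=8, even), read p_7/q_7
step 0: (21, 1)  from 21·(1,0) + (0,1)
…
step 3: (297, 14)  from 2·(106,5) + (85,4)
…
step 5: (2885, 136)  from 2·(1294,61) + (297,14)
step 6: (4179, 197)  from 1·(2885,136) + (1294,61)
step 7: (19601, 924)  from 4·(4179,197) + (2885,136)
→ (19601, 924).  Check: 19601²=384199201, 450·924²=384199200, difference 1.
(x_2, y_2) = (19601·19601 + 450·924·924, 19601·924 + 924·19601) = (768398401, 36222648)
(x_3, y_3) = (19601·768398401 + 450·924·36222648, 19601·36222648 + 924·768398401) = (30122754096401, 1420000245972)
(x_4, y_4) = (19601·30122754096401 + 450·924·1420000245972, 19601·1420000245972 + 924·30122754096401) = (1180872205318713601, 55666849606371696)

19601 924
768398401 36222648
30122754096401 1420000245972
1180872205318713601 55666849606371696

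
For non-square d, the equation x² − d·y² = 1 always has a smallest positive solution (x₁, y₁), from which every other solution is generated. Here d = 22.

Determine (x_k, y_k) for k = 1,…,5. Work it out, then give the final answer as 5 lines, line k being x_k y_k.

197 42
77617 16548
30580901 6519870
12048797377 2568812232
4747195585637 1012105499538

d=22: √d = [4; 1,2,4,2,1,8] (ℓ=6, even), read p_5/q_5
i=0: a=4 ⇒ p=4, q=1
…
i=3: a=4 ⇒ p=61, q=13
i=4: a=2 ⇒ p=136, q=29
i=5: a=1 ⇒ p=197, q=42
fundamental: x₁=197, y₁=42  (since 38809 − 22·1764 = 1)
n=2: (197,42)∘(197,42) = (197·197+22·42·42, 197·42+42·197) = (77617,16548)
n=3: (77617,16548)∘(197,42) = (197·77617+22·42·16548, 197·16548+42·77617) = (30580901,6519870)
n=4: (30580901,6519870)∘(197,42) = (197·30580901+22·42·6519870, 197·6519870+42·30580901) = (12048797377,2568812232)
n=5: (12048797377,2568812232)∘(197,42) = (197·12048797377+22·42·2568812232, 197·2568812232+42·12048797377) = (4747195585637,1012105499538)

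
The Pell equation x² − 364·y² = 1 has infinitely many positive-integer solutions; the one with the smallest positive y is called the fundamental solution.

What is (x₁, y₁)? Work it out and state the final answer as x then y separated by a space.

4954951 259710

√364 = [19; 12,1,2,3,1,8,1,3,2,1,12,38, …], period ℓ=12 (even) → k=11
a_0=19:  p_0=19·1+0=19,  q_0=19·0+1=1
a_1=12:  p_1=12·19+1=229,  q_1=12·1+0=12
a_2=1:  p_2=1·229+19=248,  q_2=1·12+1=13
a_3=2:  p_3=2·248+229=725,  q_3=2·13+12=38
…
a_9=2:  p_9=2·119872+30755=270499,  q_9=2·6283+1612=14178
a_10=1:  p_10=1·270499+119872=390371,  q_10=1·14178+6283=20461
a_11=12:  p_11=12·390371+270499=4954951,  q_11=12·20461+14178=259710
(x₁, y₁) = (4954951, 259710);  4954951² − 364·259710² = 1 ✓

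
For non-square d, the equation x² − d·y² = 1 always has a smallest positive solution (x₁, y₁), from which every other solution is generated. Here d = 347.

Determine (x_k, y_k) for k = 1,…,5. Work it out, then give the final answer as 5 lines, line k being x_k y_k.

[18; 1,1,1,2,4,…,1,1,36] for √347; ℓ=14 ⇒ convergent index 13
k=0  a_k=18  p_k/q_k = 18/1
k=1  a_k=1  p_k/q_k = 19/1
k=2  a_k=1  p_k/q_k = 37/2
k=3  a_k=1  p_k/q_k = 56/3
…
k=5  a_k=4  p_k/q_k = 652/35
…
k=9  a_k=4  p_k/q_k = 74549/4002
k=10  a_k=2  p_k/q_k = 164168/8813
k=11  a_k=1  p_k/q_k = 238717/12815
k=12  a_k=1  p_k/q_k = 402885/21628
k=13  a_k=1  p_k/q_k = 641602/34443
(x₁, y₁) = (641602, 34443);  641602² − 347·34443² = 1 ✓
n=2: (641602,34443)∘(641602,34443) = (641602·641602+347·34443·34443, 641602·34443+34443·641602) = (823306252807,44197395372)
n=3: (823306252807,44197395372)∘(641602,34443) = (641602·823306252807+347·34443·44197395372, 641602·44197395372+34443·823306252807) = (1056469876826312026,56714274530897445)
n=4: (1056469876826312026,56714274530897445)∘(641602,34443) = (641602·1056469876826312026+347·34443·56714274530897445, 641602·56714274530897445+34443·1056469876826312026) = (1355666371822207590758497,72775983935101527618408)
n=5: (1355666371822207590758497,72775983935101527618408)∘(641602,34443) = (641602·1355666371822207590758497+347·34443·72775983935101527618408, 641602·72775983935101527618408+34443·1355666371822207590758497) = (1739596510986687599414840072362,93386433689401306371520721787)

641602 34443
823306252807 44197395372
1056469876826312026 56714274530897445
1355666371822207590758497 72775983935101527618408
1739596510986687599414840072362 93386433689401306371520721787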